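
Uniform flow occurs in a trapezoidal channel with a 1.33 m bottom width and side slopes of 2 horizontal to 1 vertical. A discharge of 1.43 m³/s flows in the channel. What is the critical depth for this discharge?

At critical depth, Q² T / (g A³) = 1, i.e. A³/T = Q²/g = 1.43²/9.81 = 0.2085.
Try y = 0.316 m: A³/T = 0.09187 — short.
Try y = 0.488 m: A³/T = 0.4342 — over.
Try y = 0.399 m: A³/T = 0.2092 — close enough.

y_c = 0.399 m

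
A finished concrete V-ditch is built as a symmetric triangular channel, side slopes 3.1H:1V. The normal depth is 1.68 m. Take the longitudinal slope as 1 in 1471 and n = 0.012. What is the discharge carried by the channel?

For a triangular section with side slope z = 3.1: A = zy² = 3.1×1.68² = 8.749 m²; P = 2y√(1+z²) = 2×1.68×3.257 = 10.94 m.
Hydraulic radius R = A/P = 8.749/10.94 = 0.7994 m.
Manning's equation: Q = (1/n) A R^(2/3) S^(1/2) = (1/0.012) × 8.749 × 0.7994^(2/3) × 0.0006798^(1/2) = 16.4 m³/s.

Q = 16.4 m³/s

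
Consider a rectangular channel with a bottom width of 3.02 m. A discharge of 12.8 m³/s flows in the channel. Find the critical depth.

For a rectangular channel, critical depth y_c = (q²/g)^(1/3) where q = Q/b = 12.8/3.02 = 4.238 m²/s.
So y_c = (4.238²/9.81)^(1/3) = 1.22 m.

y_c = 1.22 m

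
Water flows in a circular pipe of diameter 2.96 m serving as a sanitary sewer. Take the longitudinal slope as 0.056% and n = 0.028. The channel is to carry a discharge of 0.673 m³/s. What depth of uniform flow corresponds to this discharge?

Manning's equation rearranged: A R^(2/3) = nQ / (1·√S) = 0.028 × 0.673 / (√0.00056) = 0.7963.
Try y = 0.645 m: A R^(2/3) = 0.5861 — low.
Try y = 0.752 m: A R^(2/3) = 0.7961 — close enough.

y_n = 0.752 m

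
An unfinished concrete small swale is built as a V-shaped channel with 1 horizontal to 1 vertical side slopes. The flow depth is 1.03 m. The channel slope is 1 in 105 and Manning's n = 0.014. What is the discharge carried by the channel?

Q = 3.77 m³/s

For a triangular section with side slope z = 1: A = zy² = 1×1.03² = 1.061 m²; P = 2y√(1+z²) = 2×1.03×1.414 = 2.913 m.
Hydraulic radius R = A/P = 1.061/2.913 = 0.3642 m.
Manning's equation: Q = (1/n) A R^(2/3) S^(1/2) = (1/0.014) × 1.061 × 0.3642^(2/3) × 0.009524^(1/2) = 3.77 m³/s.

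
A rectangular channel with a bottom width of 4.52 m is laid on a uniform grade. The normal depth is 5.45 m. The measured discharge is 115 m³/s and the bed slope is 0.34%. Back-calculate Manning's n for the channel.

n = 0.0171

Flow area A = b·y = 4.52 × 5.45 = 24.63 m². Wetted perimeter P = b + 2y = 4.52 + 2×5.45 = 15.42 m.
Hydraulic radius R = A/P = 24.63/15.42 = 1.598 m.
Rearranging Manning's equation: n = (1/Q) A R^(2/3) S^(1/2) = (1/115) × 24.63 × 1.598^(2/3) × √0.0034 = 0.0171.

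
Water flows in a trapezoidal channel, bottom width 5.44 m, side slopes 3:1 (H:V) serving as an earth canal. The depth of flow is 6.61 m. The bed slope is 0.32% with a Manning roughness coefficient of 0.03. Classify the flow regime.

subcritical

With bottom width b = 5.44 m and side slope z = 3: A = (b + zy)y = (5.44 + 3×6.61)×6.61 = 167 m²; P = b + 2y√(1+z²) = 5.44 + 2×6.61×3.162 = 47.25 m.
Hydraulic radius R = A/P = 167/47.25 = 3.535 m.
V = (1/n) R^(2/3) √S = (1/0.03) × 3.535^(2/3) × √0.0032 = 4.376 m/s. Hydraulic depth D_h = A/T = 167/45.1 = 3.704 m.
Froude number Fr = V/√(g·D_h) = 4.376/√(9.81×3.704) = 0.726, which is less than 1, so the flow is subcritical.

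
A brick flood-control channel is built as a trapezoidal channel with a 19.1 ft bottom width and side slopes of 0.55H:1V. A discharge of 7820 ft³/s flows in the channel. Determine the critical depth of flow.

y_c = 14.9 ft

At critical depth, Q² T / (g A³) = 1, i.e. A³/T = Q²/g = 7820²/32.2 = 1899000.
Try y = 10.4 ft: A³/T = 563200 — low.
Try y = 18.6 ft: A³/T = 4104000 — high.
Try y = 14.9 ft: A³/T = 1895000 — matches.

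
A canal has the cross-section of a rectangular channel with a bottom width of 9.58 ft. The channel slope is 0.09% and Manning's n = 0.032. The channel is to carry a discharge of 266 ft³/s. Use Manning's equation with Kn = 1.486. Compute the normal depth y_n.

y_n = 9.26 ft

Manning's equation rearranged: A R^(2/3) = nQ / (1.486·√S) = 0.032 × 266 / (1.486 × √0.0009) = 190.9.
Trying y = 10.3 ft: A R^(2/3) = 217.4 — high.
Trying y = 9.26 ft: A R^(2/3) = 190.9 — close enough.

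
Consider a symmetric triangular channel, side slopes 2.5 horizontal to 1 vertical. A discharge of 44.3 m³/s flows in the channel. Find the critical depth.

y_c = 2.3 m

At critical depth, Q² T / (g A³) = 1, i.e. A³/T = Q²/g = 44.3²/9.81 = 200.
At y = 1.78 m: A³/T = 55.84 — low.
At y = 2.3 m: A³/T = 201.1 — matches.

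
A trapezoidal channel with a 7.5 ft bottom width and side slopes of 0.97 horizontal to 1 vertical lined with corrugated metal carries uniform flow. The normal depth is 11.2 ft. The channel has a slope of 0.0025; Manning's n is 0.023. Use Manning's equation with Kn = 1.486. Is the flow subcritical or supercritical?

With bottom width b = 7.5 ft and side slope z = 0.97: A = (b + zy)y = (7.5 + 0.97×11.2)×11.2 = 205.7 ft²; P = b + 2y√(1+z²) = 7.5 + 2×11.2×1.393 = 38.71 ft.
Hydraulic radius R = A/P = 205.7/38.71 = 5.314 ft.
V = (1.486/n) R^(2/3) √S = (1.486/0.023) × 5.314^(2/3) × √0.0025 = 9.837 ft/s. Hydraulic depth D_h = A/T = 205.7/29.23 = 7.037 ft.
Froude number Fr = V/√(g·D_h) = 9.837/√(32.2×7.037) = 0.653, which is less than 1, so the flow is subcritical.

subcritical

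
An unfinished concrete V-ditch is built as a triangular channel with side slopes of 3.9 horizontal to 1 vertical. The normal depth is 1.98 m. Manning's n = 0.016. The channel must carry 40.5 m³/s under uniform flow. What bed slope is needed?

S = 0.0019

For a triangular section with side slope z = 3.9: A = zy² = 3.9×1.98² = 15.29 m²; P = 2y√(1+z²) = 2×1.98×4.026 = 15.94 m.
Hydraulic radius R = A/P = 15.29/15.94 = 0.959 m.
From Manning's equation, S = [nQ / (1 A R^(2/3))]² = [0.016 × 40.5 / (1 × 15.29 × 0.959^(2/3))]² = 0.0019.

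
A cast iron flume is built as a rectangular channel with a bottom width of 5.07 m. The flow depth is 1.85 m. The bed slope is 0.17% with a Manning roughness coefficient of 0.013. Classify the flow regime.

Flow area A = b·y = 5.07 × 1.85 = 9.38 m². Wetted perimeter P = b + 2y = 5.07 + 2×1.85 = 8.77 m.
Hydraulic radius R = A/P = 9.38/8.77 = 1.069 m.
V = (1/n) R^(2/3) √S = (1/0.013) × 1.069^(2/3) × √0.0017 = 3.317 m/s. Hydraulic depth D_h = A/T = 9.38/5.07 = 1.85 m.
Froude number Fr = V/√(g·D_h) = 3.317/√(9.81×1.85) = 0.779, which is less than 1, so the flow is subcritical.

subcritical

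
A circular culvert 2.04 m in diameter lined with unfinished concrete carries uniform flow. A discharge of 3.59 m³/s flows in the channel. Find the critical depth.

y_c = 0.898 m

At critical depth, Q² T / (g A³) = 1, i.e. A³/T = Q²/g = 3.59²/9.81 = 1.314.
At y = 1.12 m: A³/T = 3.058 — too large.
At y = 0.773 m: A³/T = 0.7394 — too small.
At y = 0.898 m: A³/T = 1.315 — ≈ 1.314.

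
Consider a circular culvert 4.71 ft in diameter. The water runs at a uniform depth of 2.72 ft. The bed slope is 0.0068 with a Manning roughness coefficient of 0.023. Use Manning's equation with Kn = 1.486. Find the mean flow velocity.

V = 6.29 ft/s

For a circular section of diameter D = 4.71 ft at depth y = 2.72 ft, the central angle is θ = 2 arccos(1 − 2y/D) = 3.453 rad. Then A = (D²/8)(θ − sin θ) = 10.42 ft² and P = Dθ/2 = 8.131 ft.
Hydraulic radius R = A/P = 10.42/8.131 = 1.282 ft.
From Manning's equation, V = (1.486/n) R^(2/3) S^(1/2) = (1.486/0.023) × 1.282^(2/3) × 0.0068^(1/2) = 6.29 ft/s.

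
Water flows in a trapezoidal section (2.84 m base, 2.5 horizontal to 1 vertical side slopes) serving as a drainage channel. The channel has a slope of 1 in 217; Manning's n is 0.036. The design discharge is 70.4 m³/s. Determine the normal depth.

Manning's equation rearranged: A R^(2/3) = nQ / (1·√S) = 0.036 × 70.4 / (√0.004608) = 37.33.
Try y = 2.07 m: A R^(2/3) = 18.59 — low.
Try y = 2.82 m: A R^(2/3) = 37.31 — close enough.

y_n = 2.82 m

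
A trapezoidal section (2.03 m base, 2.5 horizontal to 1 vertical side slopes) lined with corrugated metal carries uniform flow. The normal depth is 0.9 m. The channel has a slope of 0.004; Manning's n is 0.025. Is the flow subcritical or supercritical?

subcritical

With bottom width b = 2.03 m and side slope z = 2.5: A = (b + zy)y = (2.03 + 2.5×0.9)×0.9 = 3.852 m²; P = b + 2y√(1+z²) = 2.03 + 2×0.9×2.693 = 6.877 m.
Hydraulic radius R = A/P = 3.852/6.877 = 0.5602 m.
V = (1/n) R^(2/3) √S = (1/0.025) × 0.5602^(2/3) × √0.004 = 1.719 m/s. Hydraulic depth D_h = A/T = 3.852/6.53 = 0.5899 m.
Froude number Fr = V/√(g·D_h) = 1.719/√(9.81×0.5899) = 0.715, which is less than 1, so the flow is subcritical.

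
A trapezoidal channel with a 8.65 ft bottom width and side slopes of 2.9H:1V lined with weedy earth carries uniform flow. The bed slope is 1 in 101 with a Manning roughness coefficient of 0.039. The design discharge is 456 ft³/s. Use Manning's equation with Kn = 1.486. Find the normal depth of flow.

y_n = 3.64 ft

Manning's equation rearranged: A R^(2/3) = nQ / (1.486·√S) = 0.039 × 456 / (1.486 × √0.009901) = 120.3.
At y = 4.21 ft: A R^(2/3) = 163.8 — over.
At y = 3.64 ft: A R^(2/3) = 120.3 — close enough.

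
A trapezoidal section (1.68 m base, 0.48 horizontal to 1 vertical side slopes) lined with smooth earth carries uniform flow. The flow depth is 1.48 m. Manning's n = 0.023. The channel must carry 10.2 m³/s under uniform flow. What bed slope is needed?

With bottom width b = 1.68 m and side slope z = 0.48: A = (b + zy)y = (1.68 + 0.48×1.48)×1.48 = 3.538 m²; P = b + 2y√(1+z²) = 1.68 + 2×1.48×1.109 = 4.963 m.
Hydraulic radius R = A/P = 3.538/4.963 = 0.7128 m.
From Manning's equation, S = [nQ / (1 A R^(2/3))]² = [0.023 × 10.2 / (1 × 3.538 × 0.7128^(2/3))]² = 0.00691.

S = 0.00691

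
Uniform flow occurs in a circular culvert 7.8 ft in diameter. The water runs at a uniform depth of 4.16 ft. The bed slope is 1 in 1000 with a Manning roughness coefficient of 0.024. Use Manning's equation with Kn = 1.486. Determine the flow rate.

For a circular section of diameter D = 7.8 ft at depth y = 4.16 ft, the central angle is θ = 2 arccos(1 − 2y/D) = 3.275 rad. Then A = (D²/8)(θ − sin θ) = 25.92 ft² and P = Dθ/2 = 12.77 ft.
Hydraulic radius R = A/P = 25.92/12.77 = 2.029 ft.
Manning's equation: Q = (1.486/n) A R^(2/3) S^(1/2) = (1.486/0.024) × 25.92 × 2.029^(2/3) × 0.001^(1/2) = 81.3 ft³/s.

Q = 81.3 ft³/s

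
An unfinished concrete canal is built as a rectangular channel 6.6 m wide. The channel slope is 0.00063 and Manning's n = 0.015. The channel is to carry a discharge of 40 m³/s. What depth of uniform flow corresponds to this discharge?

y_n = 2.76 m

Manning's equation rearranged: A R^(2/3) = nQ / (1·√S) = 0.015 × 40 / (√0.00063) = 23.9.
Trying y = 3.21 m: A R^(2/3) = 29.31 — high.
Trying y = 2.15 m: A R^(2/3) = 16.92 — low.
Trying y = 2.76 m: A R^(2/3) = 23.9 — ≈ 23.9.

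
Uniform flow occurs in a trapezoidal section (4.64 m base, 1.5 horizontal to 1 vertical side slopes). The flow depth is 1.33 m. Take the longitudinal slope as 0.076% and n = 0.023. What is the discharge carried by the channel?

With bottom width b = 4.64 m and side slope z = 1.5: A = (b + zy)y = (4.64 + 1.5×1.33)×1.33 = 8.825 m²; P = b + 2y√(1+z²) = 4.64 + 2×1.33×1.803 = 9.435 m.
Hydraulic radius R = A/P = 8.825/9.435 = 0.9353 m.
Manning's equation: Q = (1/n) A R^(2/3) S^(1/2) = (1/0.023) × 8.825 × 0.9353^(2/3) × 0.00076^(1/2) = 10.1 m³/s.

Q = 10.1 m³/s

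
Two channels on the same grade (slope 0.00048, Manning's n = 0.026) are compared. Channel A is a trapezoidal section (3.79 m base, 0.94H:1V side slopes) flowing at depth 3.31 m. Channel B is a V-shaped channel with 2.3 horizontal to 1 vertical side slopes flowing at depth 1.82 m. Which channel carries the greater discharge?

Channel A: With bottom width b = 3.79 m and side slope z = 0.94: A = (b + zy)y = (3.79 + 0.94×3.31)×3.31 = 22.84 m²; P = b + 2y√(1+z²) = 3.79 + 2×3.31×1.372 = 12.88 m. Hydraulic radius R = A/P = 22.84/12.88 = 1.774 m. Q_A = (1/0.026)·22.84·1.774^(2/3)·√0.00048 = 28.21 m³/s.
Channel B: For a triangular section with side slope z = 2.3: A = zy² = 2.3×1.82² = 7.619 m²; P = 2y√(1+z²) = 2×1.82×2.508 = 9.129 m. Hydraulic radius R = A/P = 7.619/9.129 = 0.8345 m. Q_B = (1/0.026)·7.619·0.8345^(2/3)·√0.00048 = 5.69 m³/s.
Q_A = 28.21 m³/s vs Q_B = 5.69 m³/s, so channel A carries more.

channel A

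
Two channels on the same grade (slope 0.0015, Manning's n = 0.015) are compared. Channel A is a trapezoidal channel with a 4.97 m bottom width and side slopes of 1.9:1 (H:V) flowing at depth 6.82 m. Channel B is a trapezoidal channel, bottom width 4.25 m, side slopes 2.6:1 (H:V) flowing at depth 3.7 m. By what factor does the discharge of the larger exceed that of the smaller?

Channel A: With bottom width b = 4.97 m and side slope z = 1.9: A = (b + zy)y = (4.97 + 1.9×6.82)×6.82 = 122.3 m²; P = b + 2y√(1+z²) = 4.97 + 2×6.82×2.147 = 34.26 m. Hydraulic radius R = A/P = 122.3/34.26 = 3.569 m. Q_A = (1/0.015)·122.3·3.569^(2/3)·√0.0015 = 737.3 m³/s.
Channel B: With bottom width b = 4.25 m and side slope z = 2.6: A = (b + zy)y = (4.25 + 2.6×3.7)×3.7 = 51.32 m²; P = b + 2y√(1+z²) = 4.25 + 2×3.7×2.786 = 24.86 m. Hydraulic radius R = A/P = 51.32/24.86 = 2.064 m. Q_B = (1/0.015)·51.32·2.064^(2/3)·√0.0015 = 214.8 m³/s.
The larger discharge is 737.3 m³/s and the smaller is 214.8 m³/s; the ratio is 3.43.

3.43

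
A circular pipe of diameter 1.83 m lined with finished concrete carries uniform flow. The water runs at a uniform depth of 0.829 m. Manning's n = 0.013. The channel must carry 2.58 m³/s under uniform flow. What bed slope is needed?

S = 0.0026

For a circular section of diameter D = 1.83 m at depth y = 0.829 m, the central angle is θ = 2 arccos(1 − 2y/D) = 2.953 rad. Then A = (D²/8)(θ − sin θ) = 1.158 m² and P = Dθ/2 = 2.702 m.
Hydraulic radius R = A/P = 1.158/2.702 = 0.4285 m.
From Manning's equation, S = [nQ / (1 A R^(2/3))]² = [0.013 × 2.58 / (1 × 1.158 × 0.4285^(2/3))]² = 0.0026.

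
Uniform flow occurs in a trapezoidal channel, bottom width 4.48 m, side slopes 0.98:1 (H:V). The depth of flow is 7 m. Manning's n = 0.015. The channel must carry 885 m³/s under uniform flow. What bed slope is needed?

With bottom width b = 4.48 m and side slope z = 0.98: A = (b + zy)y = (4.48 + 0.98×7)×7 = 79.38 m²; P = b + 2y√(1+z²) = 4.48 + 2×7×1.4 = 24.08 m.
Hydraulic radius R = A/P = 79.38/24.08 = 3.296 m.
From Manning's equation, S = [nQ / (1 A R^(2/3))]² = [0.015 × 885 / (1 × 79.38 × 3.296^(2/3))]² = 0.0057.

S = 0.0057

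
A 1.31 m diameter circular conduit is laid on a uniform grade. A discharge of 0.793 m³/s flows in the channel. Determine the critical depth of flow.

y_c = 0.468 m

At critical depth, Q² T / (g A³) = 1, i.e. A³/T = Q²/g = 0.793²/9.81 = 0.0641.
Try y = 0.577 m: A³/T = 0.1439 — high.
Try y = 0.354 m: A³/T = 0.02183 — low.
Try y = 0.468 m: A³/T = 0.06435 — ≈ 0.0641.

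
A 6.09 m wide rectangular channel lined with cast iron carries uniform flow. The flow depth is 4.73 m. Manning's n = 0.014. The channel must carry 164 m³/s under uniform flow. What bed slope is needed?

Flow area A = b·y = 6.09 × 4.73 = 28.81 m². Wetted perimeter P = b + 2y = 6.09 + 2×4.73 = 15.55 m.
Hydraulic radius R = A/P = 28.81/15.55 = 1.852 m.
From Manning's equation, S = [nQ / (1 A R^(2/3))]² = [0.014 × 164 / (1 × 28.81 × 1.852^(2/3))]² = 0.00279.

S = 0.00279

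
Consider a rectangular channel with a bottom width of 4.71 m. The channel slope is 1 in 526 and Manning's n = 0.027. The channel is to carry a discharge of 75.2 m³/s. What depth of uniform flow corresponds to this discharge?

Manning's equation rearranged: A R^(2/3) = nQ / (1·√S) = 0.027 × 75.2 / (√0.001901) = 46.57.
Trying y = 7.85 m: A R^(2/3) = 54.94 — high.
Trying y = 6.81 m: A R^(2/3) = 46.58 — ≈ 46.57.

y_n = 6.81 m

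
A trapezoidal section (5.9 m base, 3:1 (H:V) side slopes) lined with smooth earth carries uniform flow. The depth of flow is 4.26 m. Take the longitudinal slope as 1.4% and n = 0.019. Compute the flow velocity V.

With bottom width b = 5.9 m and side slope z = 3: A = (b + zy)y = (5.9 + 3×4.26)×4.26 = 79.58 m²; P = b + 2y√(1+z²) = 5.9 + 2×4.26×3.162 = 32.84 m.
Hydraulic radius R = A/P = 79.58/32.84 = 2.423 m.
From Manning's equation, V = (1/n) R^(2/3) S^(1/2) = (1/0.019) × 2.423^(2/3) × 0.014^(1/2) = 11.2 m/s.

V = 11.2 m/s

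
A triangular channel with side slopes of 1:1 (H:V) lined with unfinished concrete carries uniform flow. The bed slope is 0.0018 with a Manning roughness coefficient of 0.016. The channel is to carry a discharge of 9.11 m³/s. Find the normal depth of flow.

Manning's equation rearranged: A R^(2/3) = nQ / (1·√S) = 0.016 × 9.11 / (√0.0018) = 3.436.
At y = 1.75 m: A R^(2/3) = 2.224 — short.
At y = 2.6 m: A R^(2/3) = 6.391 — over.
At y = 2.06 m: A R^(2/3) = 3.435 — ≈ 3.436.

y_n = 2.06 m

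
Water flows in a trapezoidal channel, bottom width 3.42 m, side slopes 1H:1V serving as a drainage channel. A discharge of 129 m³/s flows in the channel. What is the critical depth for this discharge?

y_c = 3.7 m

At critical depth, Q² T / (g A³) = 1, i.e. A³/T = Q²/g = 129²/9.81 = 1696.
Try y = 3.17 m: A³/T = 934.1 — too small.
Try y = 4.18 m: A³/T = 2722 — too large.
Try y = 3.7 m: A³/T = 1690 — ≈ 1696.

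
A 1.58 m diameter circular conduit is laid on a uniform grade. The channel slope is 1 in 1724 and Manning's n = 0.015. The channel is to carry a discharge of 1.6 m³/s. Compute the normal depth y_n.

y_n = 1.22 m

Manning's equation rearranged: A R^(2/3) = nQ / (1·√S) = 0.015 × 1.6 / (√0.00058) = 0.9965.
At y = 1.36 m: A R^(2/3) = 1.097 — high.
At y = 0.895 m: A R^(2/3) = 0.6482 — low.
At y = 1.22 m: A R^(2/3) = 0.9946 — matches.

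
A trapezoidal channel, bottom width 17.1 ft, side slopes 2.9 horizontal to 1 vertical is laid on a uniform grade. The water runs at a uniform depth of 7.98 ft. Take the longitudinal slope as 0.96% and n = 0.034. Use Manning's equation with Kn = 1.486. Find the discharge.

Q = 3950 ft³/s

With bottom width b = 17.1 ft and side slope z = 2.9: A = (b + zy)y = (17.1 + 2.9×7.98)×7.98 = 321.1 ft²; P = b + 2y√(1+z²) = 17.1 + 2×7.98×3.068 = 66.06 ft.
Hydraulic radius R = A/P = 321.1/66.06 = 4.861 ft.
Manning's equation: Q = (1.486/n) A R^(2/3) S^(1/2) = (1.486/0.034) × 321.1 × 4.861^(2/3) × 0.0096^(1/2) = 3950 ft³/s.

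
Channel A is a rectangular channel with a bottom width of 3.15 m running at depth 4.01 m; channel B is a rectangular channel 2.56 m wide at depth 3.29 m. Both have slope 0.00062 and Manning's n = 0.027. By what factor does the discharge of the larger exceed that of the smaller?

1.72

Channel A: Flow area A = b·y = 3.15 × 4.01 = 12.63 m². Wetted perimeter P = b + 2y = 3.15 + 2×4.01 = 11.17 m. Hydraulic radius R = A/P = 12.63/11.17 = 1.131 m. Q_A = (1/0.027)·12.63·1.131^(2/3)·√0.00062 = 12.64 m³/s.
Channel B: Flow area A = b·y = 2.56 × 3.29 = 8.422 m². Wetted perimeter P = b + 2y = 2.56 + 2×3.29 = 9.14 m. Hydraulic radius R = A/P = 8.422/9.14 = 0.9215 m. Q_B = (1/0.027)·8.422·0.9215^(2/3)·√0.00062 = 7.355 m³/s.
The larger discharge is 12.64 m³/s and the smaller is 7.355 m³/s; the ratio is 1.72.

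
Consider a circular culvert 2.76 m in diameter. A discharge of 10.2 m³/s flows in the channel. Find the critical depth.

At critical depth, Q² T / (g A³) = 1, i.e. A³/T = Q²/g = 10.2²/9.81 = 10.61.
Trying y = 1.6 m: A³/T = 17.07 — too large.
Trying y = 1.41 m: A³/T = 10.53 — ≈ 10.61.

y_c = 1.41 m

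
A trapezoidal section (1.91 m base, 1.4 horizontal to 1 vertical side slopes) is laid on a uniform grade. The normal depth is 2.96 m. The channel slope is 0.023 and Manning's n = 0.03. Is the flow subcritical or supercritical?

With bottom width b = 1.91 m and side slope z = 1.4: A = (b + zy)y = (1.91 + 1.4×2.96)×2.96 = 17.92 m²; P = b + 2y√(1+z²) = 1.91 + 2×2.96×1.72 = 12.1 m.
Hydraulic radius R = A/P = 17.92/12.1 = 1.482 m.
V = (1/n) R^(2/3) √S = (1/0.03) × 1.482^(2/3) × √0.023 = 6.57 m/s. Hydraulic depth D_h = A/T = 17.92/10.2 = 1.757 m.
Froude number Fr = V/√(g·D_h) = 6.57/√(9.81×1.757) = 1.58, which is greater than 1, so the flow is supercritical.

supercritical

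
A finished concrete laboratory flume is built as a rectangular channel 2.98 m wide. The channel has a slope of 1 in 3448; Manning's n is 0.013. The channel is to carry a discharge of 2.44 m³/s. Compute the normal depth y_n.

Manning's equation rearranged: A R^(2/3) = nQ / (1·√S) = 0.013 × 2.44 / (√0.00029) = 1.863.
At y = 1.04 m: A R^(2/3) = 2.235 — high.
At y = 0.913 m: A R^(2/3) = 1.862 — ≈ 1.863.

y_n = 0.913 m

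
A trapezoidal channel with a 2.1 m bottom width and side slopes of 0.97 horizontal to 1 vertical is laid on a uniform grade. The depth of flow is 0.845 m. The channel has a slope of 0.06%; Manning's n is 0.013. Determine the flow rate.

With bottom width b = 2.1 m and side slope z = 0.97: A = (b + zy)y = (2.1 + 0.97×0.845)×0.845 = 2.467 m²; P = b + 2y√(1+z²) = 2.1 + 2×0.845×1.393 = 4.454 m.
Hydraulic radius R = A/P = 2.467/4.454 = 0.5539 m.
Manning's equation: Q = (1/n) A R^(2/3) S^(1/2) = (1/0.013) × 2.467 × 0.5539^(2/3) × 0.0006^(1/2) = 3.14 m³/s.

Q = 3.14 m³/s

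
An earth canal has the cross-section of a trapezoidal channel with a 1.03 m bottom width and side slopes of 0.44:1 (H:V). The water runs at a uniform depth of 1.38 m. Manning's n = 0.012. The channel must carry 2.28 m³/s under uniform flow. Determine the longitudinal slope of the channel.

With bottom width b = 1.03 m and side slope z = 0.44: A = (b + zy)y = (1.03 + 0.44×1.38)×1.38 = 2.259 m²; P = b + 2y√(1+z²) = 1.03 + 2×1.38×1.093 = 4.045 m.
Hydraulic radius R = A/P = 2.259/4.045 = 0.5585 m.
From Manning's equation, S = [nQ / (1 A R^(2/3))]² = [0.012 × 2.28 / (1 × 2.259 × 0.5585^(2/3))]² = 0.000319.

S = 0.000319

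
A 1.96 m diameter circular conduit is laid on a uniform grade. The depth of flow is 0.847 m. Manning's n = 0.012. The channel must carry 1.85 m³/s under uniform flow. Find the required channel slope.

For a circular section of diameter D = 1.96 m at depth y = 0.847 m, the central angle is θ = 2 arccos(1 − 2y/D) = 2.869 rad. Then A = (D²/8)(θ − sin θ) = 1.249 m² and P = Dθ/2 = 2.812 m.
Hydraulic radius R = A/P = 1.249/2.812 = 0.4441 m.
From Manning's equation, S = [nQ / (1 A R^(2/3))]² = [0.012 × 1.85 / (1 × 1.249 × 0.4441^(2/3))]² = 0.000933.

S = 0.000933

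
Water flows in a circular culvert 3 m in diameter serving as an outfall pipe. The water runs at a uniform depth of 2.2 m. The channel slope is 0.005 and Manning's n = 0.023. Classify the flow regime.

For a circular section of diameter D = 3 m at depth y = 2.2 m, the central angle is θ = 2 arccos(1 − 2y/D) = 4.113 rad. Then A = (D²/8)(θ − sin θ) = 5.555 m² and P = Dθ/2 = 6.169 m.
Hydraulic radius R = A/P = 5.555/6.169 = 0.9005 m.
V = (1/n) R^(2/3) √S = (1/0.023) × 0.9005^(2/3) × √0.005 = 2.867 m/s. Hydraulic depth D_h = A/T = 5.555/2.653 = 2.094 m.
Froude number Fr = V/√(g·D_h) = 2.867/√(9.81×2.094) = 0.633, which is less than 1, so the flow is subcritical.

subcritical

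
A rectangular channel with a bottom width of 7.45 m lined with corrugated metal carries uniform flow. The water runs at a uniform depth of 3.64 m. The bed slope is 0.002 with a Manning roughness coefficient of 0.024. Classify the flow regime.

Flow area A = b·y = 7.45 × 3.64 = 27.12 m². Wetted perimeter P = b + 2y = 7.45 + 2×3.64 = 14.73 m.
Hydraulic radius R = A/P = 27.12/14.73 = 1.841 m.
V = (1/n) R^(2/3) √S = (1/0.024) × 1.841^(2/3) × √0.002 = 2.799 m/s. Hydraulic depth D_h = A/T = 27.12/7.45 = 3.64 m.
Froude number Fr = V/√(g·D_h) = 2.799/√(9.81×3.64) = 0.468, which is less than 1, so the flow is subcritical.

subcritical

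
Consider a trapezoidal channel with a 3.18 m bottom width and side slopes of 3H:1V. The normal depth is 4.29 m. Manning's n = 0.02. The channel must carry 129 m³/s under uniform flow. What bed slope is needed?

With bottom width b = 3.18 m and side slope z = 3: A = (b + zy)y = (3.18 + 3×4.29)×4.29 = 68.85 m²; P = b + 2y√(1+z²) = 3.18 + 2×4.29×3.162 = 30.31 m.
Hydraulic radius R = A/P = 68.85/30.31 = 2.272 m.
From Manning's equation, S = [nQ / (1 A R^(2/3))]² = [0.02 × 129 / (1 × 68.85 × 2.272^(2/3))]² = 0.00047.

S = 0.00047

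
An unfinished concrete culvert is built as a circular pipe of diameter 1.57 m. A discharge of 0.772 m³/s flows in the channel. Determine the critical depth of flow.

At critical depth, Q² T / (g A³) = 1, i.e. A³/T = Q²/g = 0.772²/9.81 = 0.06075.
Try y = 0.366 m: A³/T = 0.03036 — too small.
Try y = 0.483 m: A³/T = 0.08929 — too large.
Try y = 0.437 m: A³/T = 0.06056 — close enough.

y_c = 0.437 m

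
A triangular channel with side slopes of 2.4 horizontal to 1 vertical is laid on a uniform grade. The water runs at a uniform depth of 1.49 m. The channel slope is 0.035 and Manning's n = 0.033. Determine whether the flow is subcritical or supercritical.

For a triangular section with side slope z = 2.4: A = zy² = 2.4×1.49² = 5.328 m²; P = 2y√(1+z²) = 2×1.49×2.6 = 7.748 m.
Hydraulic radius R = A/P = 5.328/7.748 = 0.6877 m.
V = (1/n) R^(2/3) √S = (1/0.033) × 0.6877^(2/3) × √0.035 = 4.417 m/s. Hydraulic depth D_h = A/T = 5.328/7.152 = 0.745 m.
Froude number Fr = V/√(g·D_h) = 4.417/√(9.81×0.745) = 1.63, which is greater than 1, so the flow is supercritical.

supercritical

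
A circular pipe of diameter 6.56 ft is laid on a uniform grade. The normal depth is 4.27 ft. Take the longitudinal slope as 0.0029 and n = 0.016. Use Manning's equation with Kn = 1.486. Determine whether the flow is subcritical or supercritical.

subcritical

For a circular section of diameter D = 6.56 ft at depth y = 4.27 ft, the central angle is θ = 2 arccos(1 − 2y/D) = 3.755 rad. Then A = (D²/8)(θ − sin θ) = 23.29 ft² and P = Dθ/2 = 12.32 ft.
Hydraulic radius R = A/P = 23.29/12.32 = 1.891 ft.
V = (1.486/n) R^(2/3) √S = (1.486/0.016) × 1.891^(2/3) × √0.0029 = 7.649 ft/s. Hydraulic depth D_h = A/T = 23.29/6.254 = 3.725 ft.
Froude number Fr = V/√(g·D_h) = 7.649/√(32.2×3.725) = 0.698, which is less than 1, so the flow is subcritical.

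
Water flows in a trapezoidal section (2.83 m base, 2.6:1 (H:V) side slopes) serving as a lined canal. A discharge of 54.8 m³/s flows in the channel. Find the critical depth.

At critical depth, Q² T / (g A³) = 1, i.e. A³/T = Q²/g = 54.8²/9.81 = 306.1.
Trying y = 2.36 m: A³/T = 627.3 — too large.
Trying y = 1.72 m: A³/T = 168.3 — too small.
Trying y = 1.99 m: A³/T = 306.6 — close enough.

y_c = 1.99 m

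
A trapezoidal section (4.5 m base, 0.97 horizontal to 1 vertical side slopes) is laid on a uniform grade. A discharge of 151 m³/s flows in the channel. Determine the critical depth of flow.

y_c = 3.71 m

At critical depth, Q² T / (g A³) = 1, i.e. A³/T = Q²/g = 151²/9.81 = 2324.
Try y = 4.2 m: A³/T = 3692 — over.
Try y = 3.2 m: A³/T = 1345 — short.
Try y = 3.71 m: A³/T = 2319 — close enough.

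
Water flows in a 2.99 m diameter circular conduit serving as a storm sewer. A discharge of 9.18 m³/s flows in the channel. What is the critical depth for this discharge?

y_c = 1.3 m

At critical depth, Q² T / (g A³) = 1, i.e. A³/T = Q²/g = 9.18²/9.81 = 8.59.
Try y = 0.908 m: A³/T = 2.127 — low.
Try y = 1.64 m: A³/T = 20.61 — high.
Try y = 1.3 m: A³/T = 8.48 — matches.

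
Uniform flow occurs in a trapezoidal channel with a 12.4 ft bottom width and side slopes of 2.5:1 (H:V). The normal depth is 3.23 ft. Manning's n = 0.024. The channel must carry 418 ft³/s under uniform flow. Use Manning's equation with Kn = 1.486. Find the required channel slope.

With bottom width b = 12.4 ft and side slope z = 2.5: A = (b + zy)y = (12.4 + 2.5×3.23)×3.23 = 66.13 ft²; P = b + 2y√(1+z²) = 12.4 + 2×3.23×2.693 = 29.79 ft.
Hydraulic radius R = A/P = 66.13/29.79 = 2.22 ft.
From Manning's equation, S = [nQ / (1.486 A R^(2/3))]² = [0.024 × 418 / (1.486 × 66.13 × 2.22^(2/3))]² = 0.0036.

S = 0.0036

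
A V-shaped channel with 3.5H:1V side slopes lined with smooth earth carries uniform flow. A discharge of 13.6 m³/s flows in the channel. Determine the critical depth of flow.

At critical depth, Q² T / (g A³) = 1, i.e. A³/T = Q²/g = 13.6²/9.81 = 18.85.
At y = 1.56 m: A³/T = 56.59 — over.
At y = 0.855 m: A³/T = 2.799 — short.
At y = 1.25 m: A³/T = 18.69 — ≈ 18.85.

y_c = 1.25 m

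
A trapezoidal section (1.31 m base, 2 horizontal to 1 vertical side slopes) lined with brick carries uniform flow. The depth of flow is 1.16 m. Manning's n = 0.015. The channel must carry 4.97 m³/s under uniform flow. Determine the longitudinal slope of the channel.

With bottom width b = 1.31 m and side slope z = 2: A = (b + zy)y = (1.31 + 2×1.16)×1.16 = 4.211 m²; P = b + 2y√(1+z²) = 1.31 + 2×1.16×2.236 = 6.498 m.
Hydraulic radius R = A/P = 4.211/6.498 = 0.648 m.
From Manning's equation, S = [nQ / (1 A R^(2/3))]² = [0.015 × 4.97 / (1 × 4.211 × 0.648^(2/3))]² = 0.000559.

S = 0.000559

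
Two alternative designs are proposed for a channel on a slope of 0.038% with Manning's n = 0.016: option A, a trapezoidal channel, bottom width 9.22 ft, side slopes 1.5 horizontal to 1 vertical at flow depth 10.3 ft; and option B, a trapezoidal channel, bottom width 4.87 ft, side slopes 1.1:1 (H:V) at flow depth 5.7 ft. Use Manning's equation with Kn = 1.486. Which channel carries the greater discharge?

Channel A: With bottom width b = 9.22 ft and side slope z = 1.5: A = (b + zy)y = (9.22 + 1.5×10.3)×10.3 = 254.1 ft²; P = b + 2y√(1+z²) = 9.22 + 2×10.3×1.803 = 46.36 ft. Hydraulic radius R = A/P = 254.1/46.36 = 5.481 ft. Q_A = (1.486/0.016)·254.1·5.481^(2/3)·√0.00038 = 1430 ft³/s.
Channel B: With bottom width b = 4.87 ft and side slope z = 1.1: A = (b + zy)y = (4.87 + 1.1×5.7)×5.7 = 63.5 ft²; P = b + 2y√(1+z²) = 4.87 + 2×5.7×1.487 = 21.82 ft. Hydraulic radius R = A/P = 63.5/21.82 = 2.91 ft. Q_B = (1.486/0.016)·63.5·2.91^(2/3)·√0.00038 = 234.3 ft³/s.
Q_A = 1430 ft³/s vs Q_B = 234.3 ft³/s, so channel A carries more.

channel A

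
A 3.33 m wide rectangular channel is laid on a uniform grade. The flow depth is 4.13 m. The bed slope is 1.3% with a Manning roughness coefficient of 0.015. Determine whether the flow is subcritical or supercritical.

supercritical

Flow area A = b·y = 3.33 × 4.13 = 13.75 m². Wetted perimeter P = b + 2y = 3.33 + 2×4.13 = 11.59 m.
Hydraulic radius R = A/P = 13.75/11.59 = 1.187 m.
V = (1/n) R^(2/3) √S = (1/0.015) × 1.187^(2/3) × √0.013 = 8.52 m/s. Hydraulic depth D_h = A/T = 13.75/3.33 = 4.13 m.
Froude number Fr = V/√(g·D_h) = 8.52/√(9.81×4.13) = 1.34, which is greater than 1, so the flow is supercritical.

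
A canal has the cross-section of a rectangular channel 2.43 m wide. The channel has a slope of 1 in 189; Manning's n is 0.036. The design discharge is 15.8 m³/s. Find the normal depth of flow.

Manning's equation rearranged: A R^(2/3) = nQ / (1·√S) = 0.036 × 15.8 / (√0.005291) = 7.82.
Try y = 3.85 m: A R^(2/3) = 8.872 — high.
Try y = 2.94 m: A R^(2/3) = 6.459 — low.
Try y = 3.45 m: A R^(2/3) = 7.806 — close enough.

y_n = 3.45 m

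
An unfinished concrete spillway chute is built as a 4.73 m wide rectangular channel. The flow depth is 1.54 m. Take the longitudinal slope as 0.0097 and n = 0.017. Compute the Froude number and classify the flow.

supercritical

Flow area A = b·y = 4.73 × 1.54 = 7.284 m². Wetted perimeter P = b + 2y = 4.73 + 2×1.54 = 7.81 m.
Hydraulic radius R = A/P = 7.284/7.81 = 0.9327 m.
V = (1/n) R^(2/3) √S = (1/0.017) × 0.9327^(2/3) × √0.0097 = 5.53 m/s. Hydraulic depth D_h = A/T = 7.284/4.73 = 1.54 m.
Froude number Fr = V/√(g·D_h) = 5.53/√(9.81×1.54) = 1.42, which is greater than 1, so the flow is supercritical.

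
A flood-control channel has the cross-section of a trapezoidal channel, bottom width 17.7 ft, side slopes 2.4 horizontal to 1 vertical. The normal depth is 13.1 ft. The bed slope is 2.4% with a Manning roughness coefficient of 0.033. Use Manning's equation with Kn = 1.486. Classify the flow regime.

supercritical

With bottom width b = 17.7 ft and side slope z = 2.4: A = (b + zy)y = (17.7 + 2.4×13.1)×13.1 = 643.7 ft²; P = b + 2y√(1+z²) = 17.7 + 2×13.1×2.6 = 85.82 ft.
Hydraulic radius R = A/P = 643.7/85.82 = 7.501 ft.
V = (1.486/n) R^(2/3) √S = (1.486/0.033) × 7.501^(2/3) × √0.024 = 26.73 ft/s. Hydraulic depth D_h = A/T = 643.7/80.58 = 7.989 ft.
Froude number Fr = V/√(g·D_h) = 26.73/√(32.2×7.989) = 1.67, which is greater than 1, so the flow is supercritical.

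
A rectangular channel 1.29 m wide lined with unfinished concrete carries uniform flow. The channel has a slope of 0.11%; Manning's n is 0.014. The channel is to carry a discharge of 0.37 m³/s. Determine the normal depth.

y_n = 0.333 m

Manning's equation rearranged: A R^(2/3) = nQ / (1·√S) = 0.014 × 0.37 / (√0.0011) = 0.1562.
Try y = 0.263 m: A R^(2/3) = 0.1109 — low.
Try y = 0.384 m: A R^(2/3) = 0.1917 — high.
Try y = 0.333 m: A R^(2/3) = 0.1564 — close enough.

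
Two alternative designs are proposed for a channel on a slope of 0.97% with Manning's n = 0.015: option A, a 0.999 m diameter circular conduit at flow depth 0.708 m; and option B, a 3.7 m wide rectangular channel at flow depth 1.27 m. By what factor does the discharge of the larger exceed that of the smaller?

14.7

Channel A: For a circular section of diameter D = 0.999 m at depth y = 0.708 m, the central angle is θ = 2 arccos(1 − 2y/D) = 4.003 rad. Then A = (D²/8)(θ − sin θ) = 0.594 m² and P = Dθ/2 = 1.999 m. Hydraulic radius R = A/P = 0.594/1.999 = 0.2971 m. Q_A = (1/0.015)·0.594·0.2971^(2/3)·√0.0097 = 1.736 m³/s.
Channel B: Flow area A = b·y = 3.7 × 1.27 = 4.699 m². Wetted perimeter P = b + 2y = 3.7 + 2×1.27 = 6.24 m. Hydraulic radius R = A/P = 4.699/6.24 = 0.753 m. Q_B = (1/0.015)·4.699·0.753^(2/3)·√0.0097 = 25.54 m³/s.
The larger discharge is 25.54 m³/s and the smaller is 1.736 m³/s; the ratio is 14.7.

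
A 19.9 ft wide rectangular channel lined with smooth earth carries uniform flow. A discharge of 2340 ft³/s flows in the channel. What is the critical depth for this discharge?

For a rectangular channel, critical depth y_c = (q²/g)^(1/3) where q = Q/b = 2340/19.9 = 117.6 ft²/s.
So y_c = (117.6²/32.2)^(1/3) = 7.54 ft.

y_c = 7.54 ft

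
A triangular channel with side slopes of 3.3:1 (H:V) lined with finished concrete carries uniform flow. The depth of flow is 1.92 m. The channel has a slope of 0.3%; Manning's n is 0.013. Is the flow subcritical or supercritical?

For a triangular section with side slope z = 3.3: A = zy² = 3.3×1.92² = 12.17 m²; P = 2y√(1+z²) = 2×1.92×3.448 = 13.24 m.
Hydraulic radius R = A/P = 12.17/13.24 = 0.9187 m.
V = (1/n) R^(2/3) √S = (1/0.013) × 0.9187^(2/3) × √0.003 = 3.982 m/s. Hydraulic depth D_h = A/T = 12.17/12.67 = 0.96 m.
Froude number Fr = V/√(g·D_h) = 3.982/√(9.81×0.96) = 1.3, which is greater than 1, so the flow is supercritical.

supercritical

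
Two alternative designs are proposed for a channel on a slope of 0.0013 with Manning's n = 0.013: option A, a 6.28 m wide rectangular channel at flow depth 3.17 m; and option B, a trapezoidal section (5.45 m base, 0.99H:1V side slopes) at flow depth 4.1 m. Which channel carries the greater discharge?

Channel A: Flow area A = b·y = 6.28 × 3.17 = 19.91 m². Wetted perimeter P = b + 2y = 6.28 + 2×3.17 = 12.62 m. Hydraulic radius R = A/P = 19.91/12.62 = 1.577 m. Q_A = (1/0.013)·19.91·1.577^(2/3)·√0.0013 = 74.82 m³/s.
Channel B: With bottom width b = 5.45 m and side slope z = 0.99: A = (b + zy)y = (5.45 + 0.99×4.1)×4.1 = 38.99 m²; P = b + 2y√(1+z²) = 5.45 + 2×4.1×1.407 = 16.99 m. Hydraulic radius R = A/P = 38.99/16.99 = 2.295 m. Q_B = (1/0.013)·38.99·2.295^(2/3)·√0.0013 = 188.1 m³/s.
Q_A = 74.82 m³/s vs Q_B = 188.1 m³/s, so channel B carries more.

channel B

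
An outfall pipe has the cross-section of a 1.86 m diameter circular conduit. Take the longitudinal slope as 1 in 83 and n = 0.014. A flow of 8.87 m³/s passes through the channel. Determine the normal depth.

y_n = 1.14 m

Manning's equation rearranged: A R^(2/3) = nQ / (1·√S) = 0.014 × 8.87 / (√0.01205) = 1.131.
Trying y = 0.845 m: A R^(2/3) = 0.6908 — too small.
Trying y = 1.31 m: A R^(2/3) = 1.376 — too large.
Trying y = 1.14 m: A R^(2/3) = 1.132 — matches.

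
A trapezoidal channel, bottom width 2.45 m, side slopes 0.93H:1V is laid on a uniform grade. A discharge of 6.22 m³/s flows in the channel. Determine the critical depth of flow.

y_c = 0.783 m

At critical depth, Q² T / (g A³) = 1, i.e. A³/T = Q²/g = 6.22²/9.81 = 3.944.
Trying y = 0.635 m: A³/T = 1.982 — low.
Trying y = 0.86 m: A³/T = 5.391 — high.
Trying y = 0.783 m: A³/T = 3.945 — ≈ 3.944.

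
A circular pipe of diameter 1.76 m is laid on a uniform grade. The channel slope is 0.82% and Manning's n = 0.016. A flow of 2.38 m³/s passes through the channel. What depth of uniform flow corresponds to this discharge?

y_n = 0.66 m

Manning's equation rearranged: A R^(2/3) = nQ / (1·√S) = 0.016 × 2.38 / (√0.0082) = 0.4205.
Trying y = 0.808 m: A R^(2/3) = 0.6072 — over.
Trying y = 0.502 m: A R^(2/3) = 0.2499 — short.
Trying y = 0.66 m: A R^(2/3) = 0.4211 — close enough.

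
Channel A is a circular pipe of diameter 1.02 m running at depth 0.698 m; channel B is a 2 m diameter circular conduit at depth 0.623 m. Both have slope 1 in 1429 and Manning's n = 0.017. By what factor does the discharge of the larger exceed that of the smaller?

Channel A: For a circular section of diameter D = 1.02 m at depth y = 0.698 m, the central angle is θ = 2 arccos(1 − 2y/D) = 3.897 rad. Then A = (D²/8)(θ − sin θ) = 0.5959 m² and P = Dθ/2 = 1.987 m. Hydraulic radius R = A/P = 0.5959/1.987 = 0.2998 m. Q_A = (1/0.017)·0.5959·0.2998^(2/3)·√0.0006998 = 0.4154 m³/s.
Channel B: For a circular section of diameter D = 2 m at depth y = 0.623 m, the central angle is θ = 2 arccos(1 − 2y/D) = 2.368 rad. Then A = (D²/8)(θ − sin θ) = 0.8351 m² and P = Dθ/2 = 2.368 m. Hydraulic radius R = A/P = 0.8351/2.368 = 0.3526 m. Q_B = (1/0.017)·0.8351·0.3526^(2/3)·√0.0006998 = 0.6485 m³/s.
The larger discharge is 0.6485 m³/s and the smaller is 0.4154 m³/s; the ratio is 1.56.

1.56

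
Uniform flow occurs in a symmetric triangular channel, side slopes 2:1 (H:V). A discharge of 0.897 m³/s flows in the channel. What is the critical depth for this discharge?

y_c = 0.528 m

At critical depth, Q² T / (g A³) = 1, i.e. A³/T = Q²/g = 0.897²/9.81 = 0.08202.
Trying y = 0.463 m: A³/T = 0.04255 — low.
Trying y = 0.528 m: A³/T = 0.08207 — close enough.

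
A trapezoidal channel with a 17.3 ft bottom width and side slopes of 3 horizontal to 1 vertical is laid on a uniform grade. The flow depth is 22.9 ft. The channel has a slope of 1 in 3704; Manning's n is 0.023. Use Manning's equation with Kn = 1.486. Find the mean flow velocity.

V = 5.61 ft/s

With bottom width b = 17.3 ft and side slope z = 3: A = (b + zy)y = (17.3 + 3×22.9)×22.9 = 1969 ft²; P = b + 2y√(1+z²) = 17.3 + 2×22.9×3.162 = 162.1 ft.
Hydraulic radius R = A/P = 1969/162.1 = 12.15 ft.
From Manning's equation, V = (1.486/n) R^(2/3) S^(1/2) = (1.486/0.023) × 12.15^(2/3) × 0.00027^(1/2) = 5.61 ft/s.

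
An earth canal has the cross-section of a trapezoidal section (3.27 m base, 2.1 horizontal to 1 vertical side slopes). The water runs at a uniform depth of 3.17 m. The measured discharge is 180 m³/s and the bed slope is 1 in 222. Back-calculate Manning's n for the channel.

n = 0.017

With bottom width b = 3.27 m and side slope z = 2.1: A = (b + zy)y = (3.27 + 2.1×3.17)×3.17 = 31.47 m²; P = b + 2y√(1+z²) = 3.27 + 2×3.17×2.326 = 18.02 m.
Hydraulic radius R = A/P = 31.47/18.02 = 1.747 m.
Rearranging Manning's equation: n = (1/Q) A R^(2/3) S^(1/2) = (1/180) × 31.47 × 1.747^(2/3) × √0.004505 = 0.017.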